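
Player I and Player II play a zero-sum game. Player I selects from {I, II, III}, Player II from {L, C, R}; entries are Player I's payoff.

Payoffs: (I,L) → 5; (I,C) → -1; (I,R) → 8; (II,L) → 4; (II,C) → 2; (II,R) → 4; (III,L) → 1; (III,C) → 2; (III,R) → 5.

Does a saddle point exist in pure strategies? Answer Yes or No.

Row minima: I → -1, II → 2, III → 1; maximin = 2.
Column maxima: L → 5, C → 2, R → 8; minimax = 2.
maximin = minimax = 2, so a saddle point exists.

Yes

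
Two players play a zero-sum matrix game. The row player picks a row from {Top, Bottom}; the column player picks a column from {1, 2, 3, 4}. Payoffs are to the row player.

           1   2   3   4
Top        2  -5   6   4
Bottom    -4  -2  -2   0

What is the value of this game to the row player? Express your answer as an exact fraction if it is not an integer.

Row minima: Top → -5, Bottom → -4; maximin = -4.
Column maxima: 1 → 2, 2 → -2, 3 → 6, 4 → 4; minimax = -2.
-4 ≠ -2, so there is no saddle point; optimal play is mixed.
3 is strictly dominated by 1 (it gives the row player strictly more in every row), so the column player never plays it.
4 is strictly dominated by 1 (it gives the row player strictly more in every row), so the column player never plays it.
On the remaining 2×2 (Top, Bottom vs 1, 2):
Let the row player play Top with probability p. Expected payoff against 1: 2p + (-4)(1−p) = 6p − 4; against 2: (-5)p + (-2)(1−p) = −3p − 2.
Setting these equal: 6p − 4 = −3p − 2 ⇒ 9p = 2 ⇒ p = 2/9, and the value is (6)·(2/9) − 4 = -8/3.
For the column player: with q = P(1), equating Top's and Bottom's payoffs gives 7q − 5 = −2q − 2 ⇒ q = 1/3.

-8/3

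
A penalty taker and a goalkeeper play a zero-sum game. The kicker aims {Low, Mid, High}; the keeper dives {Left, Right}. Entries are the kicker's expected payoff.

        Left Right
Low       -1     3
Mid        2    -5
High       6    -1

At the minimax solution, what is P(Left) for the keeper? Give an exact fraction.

Row minima: Low → -1, Mid → -5, High → -1; maximin = -1.
Column maxima: Left → 6, Right → 3; minimax = 3.
-1 ≠ 3, so there is no saddle point; optimal play is mixed.
Mid is strictly dominated by High, so the kicker never plays it.
On the remaining 2×2 (Low, High vs Left, Right):
Let the kicker play Low with probability p. Expected payoff against Left: (-1)p + 6(1−p) = −7p + 6; against Right: 3p + (-1)(1−p) = 4p − 1.
Setting these equal: −7p + 6 = 4p − 1 ⇒ −11p = -7 ⇒ p = 7/11, and the value is (-7)·(7/11) + 6 = 17/11.
For the keeper: with q = P(Left), equating Low's and High's payoffs gives −4q + 3 = 7q − 1 ⇒ q = 4/11.

4/11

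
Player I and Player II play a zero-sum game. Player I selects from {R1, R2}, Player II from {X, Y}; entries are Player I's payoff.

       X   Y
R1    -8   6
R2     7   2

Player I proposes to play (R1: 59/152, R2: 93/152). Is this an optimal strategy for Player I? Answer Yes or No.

Against X this mix gives (59/152)·(-8) + (93/152)·7 = 179/152.
Against Y this mix gives (59/152)·6 + (93/152)·2 = 135/38.
Player II will play X, holding Player I to 179/152. Shifting weight toward the row that does better against X would raise this floor (the equalizing mix achieves 58/19 against both X and Y), so the proposed strategy is not optimal.

No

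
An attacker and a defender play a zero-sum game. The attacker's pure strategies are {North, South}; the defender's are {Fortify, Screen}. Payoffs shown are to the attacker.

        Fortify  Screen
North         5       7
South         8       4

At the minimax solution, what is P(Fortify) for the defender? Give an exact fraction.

1/2

Row minima: North → 5, South → 4; maximin = 5.
Column maxima: Fortify → 8, Screen → 7; minimax = 7.
5 ≠ 7, so there is no saddle point; optimal play is mixed.
Let the attacker play North with probability p. Expected payoff against Fortify: 5p + 8(1−p) = −3p + 8; against Screen: 7p + 4(1−p) = 3p + 4.
Setting these equal: −3p + 8 = 3p + 4 ⇒ −6p = -4 ⇒ p = 2/3, and the value is (-3)·(2/3) + 8 = 6.
For the defender: with q = P(Fortify), equating North's and South's payoffs gives −2q + 7 = 4q + 4 ⇒ q = 1/2.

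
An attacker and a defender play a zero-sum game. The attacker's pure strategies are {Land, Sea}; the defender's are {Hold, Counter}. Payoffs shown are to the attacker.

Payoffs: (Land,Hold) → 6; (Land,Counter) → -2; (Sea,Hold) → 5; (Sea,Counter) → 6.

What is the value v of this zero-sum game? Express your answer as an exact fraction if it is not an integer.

Row minima: Land → -2, Sea → 5; maximin = 5.
Column maxima: Hold → 6, Counter → 6; minimax = 6.
5 ≠ 6, so there is no saddle point; optimal play is mixed.
Let the attacker play Land with probability p. Expected payoff against Hold: 6p + 5(1−p) = p + 5; against Counter: (-2)p + 6(1−p) = −8p + 6.
Setting these equal: p + 5 = −8p + 6 ⇒ 9p = 1 ⇒ p = 1/9, and the value is (1)·(1/9) + 5 = 46/9.
For the defender: with q = P(Hold), equating Land's and Sea's payoffs gives 8q − 2 = −q + 6 ⇒ q = 8/9.

46/9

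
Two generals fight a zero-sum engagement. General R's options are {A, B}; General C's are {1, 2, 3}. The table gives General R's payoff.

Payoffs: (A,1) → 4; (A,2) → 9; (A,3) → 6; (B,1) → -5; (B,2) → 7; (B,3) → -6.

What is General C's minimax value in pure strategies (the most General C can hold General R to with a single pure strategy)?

Column maxima: 1 → 4, 2 → 9, 3 → 6.
The smallest of these is 4.

4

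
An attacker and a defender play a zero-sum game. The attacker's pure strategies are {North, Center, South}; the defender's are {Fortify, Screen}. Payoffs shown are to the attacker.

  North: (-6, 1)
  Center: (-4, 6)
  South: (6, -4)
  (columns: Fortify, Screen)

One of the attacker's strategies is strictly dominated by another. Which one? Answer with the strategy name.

Center gives a strictly higher payoff than North against every column: -4 > -6, 6 > 1.
So North is strictly dominated and the attacker never plays it.

North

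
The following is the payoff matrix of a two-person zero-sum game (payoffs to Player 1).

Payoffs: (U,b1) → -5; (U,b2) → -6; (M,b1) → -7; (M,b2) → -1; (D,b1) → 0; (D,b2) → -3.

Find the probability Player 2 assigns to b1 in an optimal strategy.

2/9

Row minima: U → -6, M → -7, D → -3; maximin = -3.
Column maxima: b1 → 0, b2 → -1; minimax = -1.
-3 ≠ -1, so there is no saddle point; optimal play is mixed.
U is strictly dominated by D, so Player 1 never plays it.
On the remaining 2×2 (M, D vs b1, b2):
Let Player 1 play M with probability p. Expected payoff against b1: (-7)p + 0(1−p) = −7p; against b2: (-1)p + (-3)(1−p) = 2p − 3.
Setting these equal: −7p = 2p − 3 ⇒ −9p = -3 ⇒ p = 1/3, and the value is (-7)·(1/3) = -7/3.
For Player 2: with q = P(b1), equating M's and D's payoffs gives −6q − 1 = 3q − 3 ⇒ q = 2/9.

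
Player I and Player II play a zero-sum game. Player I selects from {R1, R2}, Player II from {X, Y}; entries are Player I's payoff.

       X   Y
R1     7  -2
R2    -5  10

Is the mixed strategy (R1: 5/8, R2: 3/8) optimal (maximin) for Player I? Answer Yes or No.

Against X this mix gives (5/8)·7 + (3/8)·(-5) = 5/2.
Against Y this mix gives (5/8)·(-2) + (3/8)·10 = 5/2.
All of Player II's active replies (X, Y) yield 5/2, and no column does worse for Player I. The mix makes Player II indifferent and guarantees 5/2, so it is optimal.

Yes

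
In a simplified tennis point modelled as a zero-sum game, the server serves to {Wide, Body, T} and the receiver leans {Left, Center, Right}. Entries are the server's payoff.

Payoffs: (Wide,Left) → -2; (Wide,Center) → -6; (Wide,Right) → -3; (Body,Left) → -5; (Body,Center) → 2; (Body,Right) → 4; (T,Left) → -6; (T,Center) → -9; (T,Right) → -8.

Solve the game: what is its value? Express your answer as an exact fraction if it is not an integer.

-34/11

Row minima: Wide → -6, Body → -5, T → -9; maximin = -5.
Column maxima: Left → -2, Center → 2, Right → 4; minimax = -2.
-5 ≠ -2, so there is no saddle point; optimal play is mixed.
T is strictly dominated by Wide, so the server never plays it.
Right is strictly dominated by Center (it gives the server strictly more in every row), so the receiver never plays it.
On the remaining 2×2 (Wide, Body vs Left, Center):
Let the server play Wide with probability p. Expected payoff against Left: (-2)p + (-5)(1−p) = 3p − 5; against Center: (-6)p + 2(1−p) = −8p + 2.
Setting these equal: 3p − 5 = −8p + 2 ⇒ 11p = 7 ⇒ p = 7/11, and the value is (3)·(7/11) − 5 = -34/11.
For the receiver: with q = P(Left), equating Wide's and Body's payoffs gives 4q − 6 = −7q + 2 ⇒ q = 8/11.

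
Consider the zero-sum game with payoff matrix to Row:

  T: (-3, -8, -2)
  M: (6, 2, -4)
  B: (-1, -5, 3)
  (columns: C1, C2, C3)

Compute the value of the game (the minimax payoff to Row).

Row minima: T → -8, M → -4, B → -5; maximin = -4.
Column maxima: C1 → 6, C2 → 2, C3 → 3; minimax = 2.
-4 ≠ 2, so there is no saddle point; optimal play is mixed.
T is strictly dominated by B, so Row never plays it.
C1 is strictly dominated by C2 (it gives Row strictly more in every row), so Column never plays it.
On the remaining 2×2 (M, B vs C2, C3):
Let Row play M with probability p. Expected payoff against C2: 2p + (-5)(1−p) = 7p − 5; against C3: (-4)p + 3(1−p) = −7p + 3.
Setting these equal: 7p − 5 = −7p + 3 ⇒ 14p = 8 ⇒ p = 4/7, and the value is (7)·(4/7) − 5 = -1.
For Column: with q = P(C2), equating M's and B's payoffs gives 6q − 4 = −8q + 3 ⇒ q = 1/2.

-1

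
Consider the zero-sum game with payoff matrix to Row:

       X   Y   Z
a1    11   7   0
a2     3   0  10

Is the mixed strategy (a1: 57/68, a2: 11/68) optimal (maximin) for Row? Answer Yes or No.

Against X this mix gives (57/68)·11 + (11/68)·3 = 165/17.
Against Y this mix gives (57/68)·7 + (11/68)·0 = 399/68.
Against Z this mix gives (57/68)·0 + (11/68)·10 = 55/34.
Column will play Z, holding Row to 55/34. Shifting weight toward the row that does better against Z would raise this floor (the equalizing mix achieves 70/17 against both Z and Y), so the proposed strategy is not optimal.

No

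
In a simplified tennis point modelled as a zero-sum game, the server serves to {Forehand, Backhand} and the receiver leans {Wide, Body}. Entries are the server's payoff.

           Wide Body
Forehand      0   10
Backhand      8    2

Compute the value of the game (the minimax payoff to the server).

Row minima: Forehand → 0, Backhand → 2; maximin = 2.
Column maxima: Wide → 8, Body → 10; minimax = 8.
2 ≠ 8, so there is no saddle point; optimal play is mixed.
Let the server play Forehand with probability p. Expected payoff against Wide: 0p + 8(1−p) = −8p + 8; against Body: 10p + 2(1−p) = 8p + 2.
Setting these equal: −8p + 8 = 8p + 2 ⇒ −16p = -6 ⇒ p = 3/8, and the value is (-8)·(3/8) + 8 = 5.
For the receiver: with q = P(Wide), equating Forehand's and Backhand's payoffs gives −10q + 10 = 6q + 2 ⇒ q = 1/2.

5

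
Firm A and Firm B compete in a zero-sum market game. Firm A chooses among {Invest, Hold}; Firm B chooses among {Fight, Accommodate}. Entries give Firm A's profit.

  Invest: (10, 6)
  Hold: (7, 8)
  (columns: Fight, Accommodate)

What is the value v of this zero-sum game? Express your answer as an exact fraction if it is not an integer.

Row minima: Invest → 6, Hold → 7; maximin = 7.
Column maxima: Fight → 10, Accommodate → 8; minimax = 8.
7 ≠ 8, so there is no saddle point; optimal play is mixed.
Let Firm A play Invest with probability p. Expected payoff against Fight: 10p + 7(1−p) = 3p + 7; against Accommodate: 6p + 8(1−p) = −2p + 8.
Setting these equal: 3p + 7 = −2p + 8 ⇒ 5p = 1 ⇒ p = 1/5, and the value is (3)·(1/5) + 7 = 38/5.
For Firm B: with q = P(Fight), equating Invest's and Hold's payoffs gives 4q + 6 = −q + 8 ⇒ q = 2/5.

38/5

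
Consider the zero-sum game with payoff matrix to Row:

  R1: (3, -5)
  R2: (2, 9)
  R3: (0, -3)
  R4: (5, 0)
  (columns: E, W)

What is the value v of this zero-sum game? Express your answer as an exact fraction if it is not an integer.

Row minima: R1 → -5, R2 → 2, R3 → -3, R4 → 0; maximin = 2.
Column maxima: E → 5, W → 9; minimax = 5.
2 ≠ 5, so there is no saddle point; optimal play is mixed.
R1 is strictly dominated by R4, so Row never plays it.
R3 is strictly dominated by R2, so Row never plays it.
On the remaining 2×2 (R2, R4 vs E, W):
Let Row play R2 with probability p. Expected payoff against E: 2p + 5(1−p) = −3p + 5; against W: 9p + 0(1−p) = 9p.
Setting these equal: −3p + 5 = 9p ⇒ −12p = -5 ⇒ p = 5/12, and the value is (-3)·(5/12) + 5 = 15/4.
For Column: with q = P(E), equating R2's and R4's payoffs gives −7q + 9 = 5q ⇒ q = 3/4.

15/4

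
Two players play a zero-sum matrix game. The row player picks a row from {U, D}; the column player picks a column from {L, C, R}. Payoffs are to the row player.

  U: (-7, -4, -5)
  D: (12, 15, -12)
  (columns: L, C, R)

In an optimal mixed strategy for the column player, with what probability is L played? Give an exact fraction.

7/26

Row minima: U → -7, D → -12; maximin = -7.
Column maxima: L → 12, C → 15, R → -5; minimax = -5.
-7 ≠ -5, so there is no saddle point; optimal play is mixed.
C is strictly dominated by L (it gives the row player strictly more in every row), so the column player never plays it.
On the remaining 2×2 (U, D vs L, R):
Let the row player play U with probability p. Expected payoff against L: (-7)p + 12(1−p) = −19p + 12; against R: (-5)p + (-12)(1−p) = 7p − 12.
Setting these equal: −19p + 12 = 7p − 12 ⇒ −26p = -24 ⇒ p = 12/13, and the value is (-19)·(12/13) + 12 = -72/13.
For the column player: with q = P(L), equating U's and D's payoffs gives −2q − 5 = 24q − 12 ⇒ q = 7/26.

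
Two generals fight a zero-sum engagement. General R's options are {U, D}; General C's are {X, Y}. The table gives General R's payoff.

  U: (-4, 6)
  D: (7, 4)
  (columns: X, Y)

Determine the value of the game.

Row minima: U → -4, D → 4; maximin = 4.
Column maxima: X → 7, Y → 6; minimax = 6.
4 ≠ 6, so there is no saddle point; optimal play is mixed.
Let General R play U with probability p. Expected payoff against X: (-4)p + 7(1−p) = −11p + 7; against Y: 6p + 4(1−p) = 2p + 4.
Setting these equal: −11p + 7 = 2p + 4 ⇒ −13p = -3 ⇒ p = 3/13, and the value is (-11)·(3/13) + 7 = 58/13.
For General C: with q = P(X), equating U's and D's payoffs gives −10q + 6 = 3q + 4 ⇒ q = 2/13.

58/13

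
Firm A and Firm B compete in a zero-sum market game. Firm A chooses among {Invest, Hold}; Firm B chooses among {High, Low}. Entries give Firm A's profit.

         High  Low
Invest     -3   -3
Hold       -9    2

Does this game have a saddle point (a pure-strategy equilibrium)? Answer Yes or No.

Row minima: Invest → -3, Hold → -9; maximin = -3.
Column maxima: High → -3, Low → 2; minimax = -3.
maximin = minimax = -3, so a saddle point exists.

Yes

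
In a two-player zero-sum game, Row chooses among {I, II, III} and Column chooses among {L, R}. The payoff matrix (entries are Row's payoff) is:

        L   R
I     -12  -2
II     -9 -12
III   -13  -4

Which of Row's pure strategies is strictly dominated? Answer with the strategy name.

III

I gives a strictly higher payoff than III against every column: -12 > -13, -2 > -4.
So III is strictly dominated and Row never plays it.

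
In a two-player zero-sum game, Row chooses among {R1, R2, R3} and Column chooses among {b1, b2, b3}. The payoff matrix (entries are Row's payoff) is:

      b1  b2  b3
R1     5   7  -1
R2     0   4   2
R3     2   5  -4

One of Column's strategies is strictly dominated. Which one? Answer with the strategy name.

b2

b1 holds Row's payoff strictly below b2 in every row: 5 < 7, 0 < 4, 2 < 5.
So b2 is strictly dominated for Column.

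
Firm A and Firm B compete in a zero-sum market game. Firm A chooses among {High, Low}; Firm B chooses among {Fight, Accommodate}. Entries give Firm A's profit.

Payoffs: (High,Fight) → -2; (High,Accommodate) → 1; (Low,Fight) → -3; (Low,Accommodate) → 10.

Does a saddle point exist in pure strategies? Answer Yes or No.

Row minima: High → -2, Low → -3; maximin = -2.
Column maxima: Fight → -2, Accommodate → 10; minimax = -2.
maximin = minimax = -2, so a saddle point exists.

Yes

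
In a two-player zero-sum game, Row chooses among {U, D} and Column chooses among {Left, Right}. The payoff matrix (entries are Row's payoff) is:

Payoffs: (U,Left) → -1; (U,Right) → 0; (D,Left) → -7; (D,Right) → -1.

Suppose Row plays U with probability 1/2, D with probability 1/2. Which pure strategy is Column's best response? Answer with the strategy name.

Left

If Column plays Left, Row's expected payoff is (1/2)·(-1) + (1/2)·(-7) = -4.
If Column plays Right, Row's expected payoff is (1/2)·0 + (1/2)·(-1) = -1/2.
Column minimizes Row's payoff; the smallest is -4, so the best response is Left.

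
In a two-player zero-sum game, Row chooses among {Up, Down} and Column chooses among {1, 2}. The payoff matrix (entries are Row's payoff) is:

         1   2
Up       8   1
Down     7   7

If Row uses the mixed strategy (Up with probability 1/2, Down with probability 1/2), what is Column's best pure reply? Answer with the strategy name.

2

If Column plays 1, Row's expected payoff is (1/2)·8 + (1/2)·7 = 15/2.
If Column plays 2, Row's expected payoff is (1/2)·1 + (1/2)·7 = 4.
Column minimizes Row's payoff; the smallest is 4, so the best response is 2.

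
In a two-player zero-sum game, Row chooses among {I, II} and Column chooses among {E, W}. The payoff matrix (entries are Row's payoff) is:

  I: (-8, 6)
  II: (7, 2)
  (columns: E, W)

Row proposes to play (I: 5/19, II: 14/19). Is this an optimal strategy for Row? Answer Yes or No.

Yes

Against E this mix gives (5/19)·(-8) + (14/19)·7 = 58/19.
Against W this mix gives (5/19)·6 + (14/19)·2 = 58/19.
All of Column's active replies (E, W) yield 58/19, and no column does worse for Row. The mix makes Column indifferent and guarantees 58/19, so it is optimal.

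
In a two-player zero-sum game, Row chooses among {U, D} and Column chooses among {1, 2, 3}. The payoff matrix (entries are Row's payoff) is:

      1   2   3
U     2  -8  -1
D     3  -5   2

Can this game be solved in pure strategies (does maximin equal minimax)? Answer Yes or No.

Row minima: U → -8, D → -5; maximin = -5.
Column maxima: 1 → 3, 2 → -5, 3 → 2; minimax = -5.
maximin = minimax = -5, so a saddle point exists.

Yes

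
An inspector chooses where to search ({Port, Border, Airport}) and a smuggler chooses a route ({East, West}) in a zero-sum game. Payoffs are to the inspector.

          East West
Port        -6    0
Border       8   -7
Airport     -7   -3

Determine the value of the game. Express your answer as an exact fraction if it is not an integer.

-2

Row minima: Port → -6, Border → -7, Airport → -7; maximin = -6.
Column maxima: East → 8, West → 0; minimax = 0.
-6 ≠ 0, so there is no saddle point; optimal play is mixed.
Airport is strictly dominated by Port, so the inspector never plays it.
On the remaining 2×2 (Port, Border vs East, West):
Let the inspector play Port with probability p. Expected payoff against East: (-6)p + 8(1−p) = −14p + 8; against West: 0p + (-7)(1−p) = 7p − 7.
Setting these equal: −14p + 8 = 7p − 7 ⇒ −21p = -15 ⇒ p = 5/7, and the value is (-14)·(5/7) + 8 = -2.
For the smuggler: with q = P(East), equating Port's and Border's payoffs gives −6q = 15q − 7 ⇒ q = 1/3.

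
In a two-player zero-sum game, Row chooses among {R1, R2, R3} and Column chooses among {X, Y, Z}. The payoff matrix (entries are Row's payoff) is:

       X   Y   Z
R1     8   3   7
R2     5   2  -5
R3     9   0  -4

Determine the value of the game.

3

Row minima: R1 → 3, R2 → -5, R3 → -4; maximin = 3.
Column maxima: X → 9, Y → 3, Z → 7; minimax = 3.
Since maximin = minimax = 3, there is a saddle point and the value is 3.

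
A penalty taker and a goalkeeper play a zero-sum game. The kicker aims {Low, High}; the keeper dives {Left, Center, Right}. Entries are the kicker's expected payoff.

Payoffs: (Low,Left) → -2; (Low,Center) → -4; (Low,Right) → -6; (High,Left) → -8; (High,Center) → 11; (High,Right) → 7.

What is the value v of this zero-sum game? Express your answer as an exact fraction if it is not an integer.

Row minima: Low → -6, High → -8; maximin = -6.
Column maxima: Left → -2, Center → 11, Right → 7; minimax = -2.
-6 ≠ -2, so there is no saddle point; optimal play is mixed.
Center is strictly dominated by Right (it gives the kicker strictly more in every row), so the keeper never plays it.
On the remaining 2×2 (Low, High vs Left, Right):
Let the kicker play Low with probability p. Expected payoff against Left: (-2)p + (-8)(1−p) = 6p − 8; against Right: (-6)p + 7(1−p) = −13p + 7.
Setting these equal: 6p − 8 = −13p + 7 ⇒ 19p = 15 ⇒ p = 15/19, and the value is (6)·(15/19) − 8 = -62/19.
For the keeper: with q = P(Left), equating Low's and High's payoffs gives 4q − 6 = −15q + 7 ⇒ q = 13/19.

-62/19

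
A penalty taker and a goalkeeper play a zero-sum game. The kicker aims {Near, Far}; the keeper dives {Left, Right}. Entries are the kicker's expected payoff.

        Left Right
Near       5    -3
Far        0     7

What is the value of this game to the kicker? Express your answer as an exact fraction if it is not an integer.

7/3

Row minima: Near → -3, Far → 0; maximin = 0.
Column maxima: Left → 5, Right → 7; minimax = 5.
0 ≠ 5, so there is no saddle point; optimal play is mixed.
Let the kicker play Near with probability p. Expected payoff against Left: 5p + 0(1−p) = 5p; against Right: (-3)p + 7(1−p) = −10p + 7.
Setting these equal: 5p = −10p + 7 ⇒ 15p = 7 ⇒ p = 7/15, and the value is (5)·(7/15) = 7/3.
For the keeper: with q = P(Left), equating Near's and Far's payoffs gives 8q − 3 = −7q + 7 ⇒ q = 2/3.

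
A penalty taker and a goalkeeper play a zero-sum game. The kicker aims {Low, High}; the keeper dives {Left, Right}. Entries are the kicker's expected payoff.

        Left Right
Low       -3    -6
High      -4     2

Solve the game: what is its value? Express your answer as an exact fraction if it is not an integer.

-10/3

Row minima: Low → -6, High → -4; maximin = -4.
Column maxima: Left → -3, Right → 2; minimax = -3.
-4 ≠ -3, so there is no saddle point; optimal play is mixed.
Let the kicker play Low with probability p. Expected payoff against Left: (-3)p + (-4)(1−p) = p − 4; against Right: (-6)p + 2(1−p) = −8p + 2.
Setting these equal: p − 4 = −8p + 2 ⇒ 9p = 6 ⇒ p = 2/3, and the value is (1)·(2/3) − 4 = -10/3.
For the keeper: with q = P(Left), equating Low's and High's payoffs gives 3q − 6 = −6q + 2 ⇒ q = 8/9.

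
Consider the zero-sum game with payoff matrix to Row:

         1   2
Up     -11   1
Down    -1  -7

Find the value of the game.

Row minima: Up → -11, Down → -7; maximin = -7.
Column maxima: 1 → -1, 2 → 1; minimax = -1.
-7 ≠ -1, so there is no saddle point; optimal play is mixed.
Let Row play Up with probability p. Expected payoff against 1: (-11)p + (-1)(1−p) = −10p − 1; against 2: 1p + (-7)(1−p) = 8p − 7.
Setting these equal: −10p − 1 = 8p − 7 ⇒ −18p = -6 ⇒ p = 1/3, and the value is (-10)·(1/3) − 1 = -13/3.
For Column: with q = P(1), equating Up's and Down's payoffs gives −12q + 1 = 6q − 7 ⇒ q = 4/9.

-13/3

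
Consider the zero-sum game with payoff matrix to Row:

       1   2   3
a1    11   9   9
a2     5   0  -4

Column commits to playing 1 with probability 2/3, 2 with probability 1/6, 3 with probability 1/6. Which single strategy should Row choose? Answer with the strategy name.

a1

Expected payoff of a1: (2/3)·11 + (1/6)·9 + (1/6)·9 = 31/3.
Expected payoff of a2: (2/3)·5 + (1/6)·0 + (1/6)·(-4) = 8/3.
The largest is 31/3, so Row's best response is a1.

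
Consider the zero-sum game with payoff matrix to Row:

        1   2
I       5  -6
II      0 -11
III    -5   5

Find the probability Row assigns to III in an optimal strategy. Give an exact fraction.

Row minima: I → -6, II → -11, III → -5; maximin = -5.
Column maxima: 1 → 5, 2 → 5; minimax = 5.
-5 ≠ 5, so there is no saddle point; optimal play is mixed.
II is strictly dominated by I, so Row never plays it.
On the remaining 2×2 (I, III vs 1, 2):
Let Row play I with probability p. Expected payoff against 1: 5p + (-5)(1−p) = 10p − 5; against 2: (-6)p + 5(1−p) = −11p + 5.
Setting these equal: 10p − 5 = −11p + 5 ⇒ 21p = 10 ⇒ p = 10/21, and the value is (10)·(10/21) − 5 = -5/21.
For Column: with q = P(1), equating I's and III's payoffs gives 11q − 6 = −10q + 5 ⇒ q = 11/21.

11/21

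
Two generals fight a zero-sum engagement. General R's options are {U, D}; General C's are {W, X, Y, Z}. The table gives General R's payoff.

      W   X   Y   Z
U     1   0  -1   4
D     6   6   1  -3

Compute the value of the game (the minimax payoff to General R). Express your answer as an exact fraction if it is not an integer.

1/9

Row minima: U → -1, D → -3; maximin = -1.
Column maxima: W → 6, X → 6, Y → 1, Z → 4; minimax = 1.
-1 ≠ 1, so there is no saddle point; optimal play is mixed.
W is strictly dominated by Y (it gives General R strictly more in every row), so General C never plays it.
X is strictly dominated by Y (it gives General R strictly more in every row), so General C never plays it.
On the remaining 2×2 (U, D vs Y, Z):
Let General R play U with probability p. Expected payoff against Y: (-1)p + 1(1−p) = −2p + 1; against Z: 4p + (-3)(1−p) = 7p − 3.
Setting these equal: −2p + 1 = 7p − 3 ⇒ −9p = -4 ⇒ p = 4/9, and the value is (-2)·(4/9) + 1 = 1/9.
For General C: with q = P(Y), equating U's and D's payoffs gives −5q + 4 = 4q − 3 ⇒ q = 7/9.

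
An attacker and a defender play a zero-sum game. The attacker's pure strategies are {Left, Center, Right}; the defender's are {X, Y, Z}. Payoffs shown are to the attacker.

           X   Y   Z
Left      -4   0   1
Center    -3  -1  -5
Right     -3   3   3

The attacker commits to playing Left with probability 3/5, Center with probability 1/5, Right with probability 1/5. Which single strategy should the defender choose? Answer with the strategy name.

X

If the defender plays X, the attacker's expected payoff is (3/5)·(-4) + (1/5)·(-3) + (1/5)·(-3) = -18/5.
If the defender plays Y, the attacker's expected payoff is (3/5)·0 + (1/5)·(-1) + (1/5)·3 = 2/5.
If the defender plays Z, the attacker's expected payoff is (3/5)·1 + (1/5)·(-5) + (1/5)·3 = 1/5.
The defender minimizes the attacker's payoff; the smallest is -18/5, so the best response is X.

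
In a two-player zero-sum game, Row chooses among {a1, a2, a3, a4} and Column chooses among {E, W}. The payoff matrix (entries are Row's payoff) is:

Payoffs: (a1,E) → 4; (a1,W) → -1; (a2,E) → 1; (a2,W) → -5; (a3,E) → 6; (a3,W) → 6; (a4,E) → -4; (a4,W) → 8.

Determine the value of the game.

Row minima: a1 → -1, a2 → -5, a3 → 6, a4 → -4; maximin = 6.
Column maxima: E → 6, W → 8; minimax = 6.
Since maximin = minimax = 6, there is a saddle point and the value is 6.

6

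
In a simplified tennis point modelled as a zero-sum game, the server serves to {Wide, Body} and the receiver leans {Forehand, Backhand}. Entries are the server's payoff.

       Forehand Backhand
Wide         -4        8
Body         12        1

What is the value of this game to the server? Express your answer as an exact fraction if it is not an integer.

Row minima: Wide → -4, Body → 1; maximin = 1.
Column maxima: Forehand → 12, Backhand → 8; minimax = 8.
1 ≠ 8, so there is no saddle point; optimal play is mixed.
Let the server play Wide with probability p. Expected payoff against Forehand: (-4)p + 12(1−p) = −16p + 12; against Backhand: 8p + 1(1−p) = 7p + 1.
Setting these equal: −16p + 12 = 7p + 1 ⇒ −23p = -11 ⇒ p = 11/23, and the value is (-16)·(11/23) + 12 = 100/23.
For the receiver: with q = P(Forehand), equating Wide's and Body's payoffs gives −12q + 8 = 11q + 1 ⇒ q = 7/23.

100/23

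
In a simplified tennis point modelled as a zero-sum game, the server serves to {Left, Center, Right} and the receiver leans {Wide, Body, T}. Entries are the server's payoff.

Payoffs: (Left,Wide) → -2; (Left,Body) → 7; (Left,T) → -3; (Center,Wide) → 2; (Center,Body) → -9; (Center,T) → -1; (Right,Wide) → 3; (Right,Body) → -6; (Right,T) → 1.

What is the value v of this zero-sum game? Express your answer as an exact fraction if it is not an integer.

-11/17

Row minima: Left → -3, Center → -9, Right → -6; maximin = -3.
Column maxima: Wide → 3, Body → 7, T → 1; minimax = 1.
-3 ≠ 1, so there is no saddle point; optimal play is mixed.
Center is strictly dominated by Right, so the server never plays it.
Wide is strictly dominated by T (it gives the server strictly more in every row), so the receiver never plays it.
On the remaining 2×2 (Left, Right vs Body, T):
Let the server play Left with probability p. Expected payoff against Body: 7p + (-6)(1−p) = 13p − 6; against T: (-3)p + 1(1−p) = −4p + 1.
Setting these equal: 13p − 6 = −4p + 1 ⇒ 17p = 7 ⇒ p = 7/17, and the value is (13)·(7/17) − 6 = -11/17.
For the receiver: with q = P(Body), equating Left's and Right's payoffs gives 10q − 3 = −7q + 1 ⇒ q = 4/17.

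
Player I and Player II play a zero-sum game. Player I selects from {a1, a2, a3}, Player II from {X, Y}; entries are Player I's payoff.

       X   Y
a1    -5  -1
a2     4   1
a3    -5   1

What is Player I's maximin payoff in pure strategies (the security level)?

Row minima: a1 → -5, a2 → 1, a3 → -5.
The best of these is 1.

1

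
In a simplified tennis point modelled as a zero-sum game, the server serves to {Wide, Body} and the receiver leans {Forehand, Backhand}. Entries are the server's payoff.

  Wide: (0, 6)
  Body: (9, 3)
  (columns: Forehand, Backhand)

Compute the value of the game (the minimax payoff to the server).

Row minima: Wide → 0, Body → 3; maximin = 3.
Column maxima: Forehand → 9, Backhand → 6; minimax = 6.
3 ≠ 6, so there is no saddle point; optimal play is mixed.
Let the server play Wide with probability p. Expected payoff against Forehand: 0p + 9(1−p) = −9p + 9; against Backhand: 6p + 3(1−p) = 3p + 3.
Setting these equal: −9p + 9 = 3p + 3 ⇒ −12p = -6 ⇒ p = 1/2, and the value is (-9)·(1/2) + 9 = 9/2.
For the receiver: with q = P(Forehand), equating Wide's and Body's payoffs gives −6q + 6 = 6q + 3 ⇒ q = 1/4.

9/2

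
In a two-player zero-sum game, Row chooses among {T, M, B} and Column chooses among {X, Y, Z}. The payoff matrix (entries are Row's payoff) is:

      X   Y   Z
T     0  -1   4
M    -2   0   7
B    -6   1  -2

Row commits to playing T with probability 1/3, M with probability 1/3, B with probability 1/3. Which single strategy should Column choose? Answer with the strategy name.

X

If Column plays X, Row's expected payoff is (1/3)·0 + (1/3)·(-2) + (1/3)·(-6) = -8/3.
If Column plays Y, Row's expected payoff is (1/3)·(-1) + (1/3)·0 + (1/3)·1 = 0.
If Column plays Z, Row's expected payoff is (1/3)·4 + (1/3)·7 + (1/3)·(-2) = 3.
Column minimizes Row's payoff; the smallest is -8/3, so the best response is X.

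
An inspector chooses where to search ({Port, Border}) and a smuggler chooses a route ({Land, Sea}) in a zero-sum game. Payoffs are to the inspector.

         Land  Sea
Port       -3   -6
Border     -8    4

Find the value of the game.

Row minima: Port → -6, Border → -8; maximin = -6.
Column maxima: Land → -3, Sea → 4; minimax = -3.
-6 ≠ -3, so there is no saddle point; optimal play is mixed.
Let the inspector play Port with probability p. Expected payoff against Land: (-3)p + (-8)(1−p) = 5p − 8; against Sea: (-6)p + 4(1−p) = −10p + 4.
Setting these equal: 5p − 8 = −10p + 4 ⇒ 15p = 12 ⇒ p = 4/5, and the value is (5)·(4/5) − 8 = -4.
For the smuggler: with q = P(Land), equating Port's and Border's payoffs gives 3q − 6 = −12q + 4 ⇒ q = 2/3.

-4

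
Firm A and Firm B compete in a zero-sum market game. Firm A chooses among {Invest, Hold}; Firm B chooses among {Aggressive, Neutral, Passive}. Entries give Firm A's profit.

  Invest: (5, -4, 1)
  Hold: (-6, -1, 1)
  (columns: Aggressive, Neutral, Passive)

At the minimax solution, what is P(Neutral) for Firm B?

11/14

Row minima: Invest → -4, Hold → -6; maximin = -4.
Column maxima: Aggressive → 5, Neutral → -1, Passive → 1; minimax = -1.
-4 ≠ -1, so there is no saddle point; optimal play is mixed.
Passive is strictly dominated by Neutral (it gives Firm A strictly more in every row), so Firm B never plays it.
On the remaining 2×2 (Invest, Hold vs Aggressive, Neutral):
Let Firm A play Invest with probability p. Expected payoff against Aggressive: 5p + (-6)(1−p) = 11p − 6; against Neutral: (-4)p + (-1)(1−p) = −3p − 1.
Setting these equal: 11p − 6 = −3p − 1 ⇒ 14p = 5 ⇒ p = 5/14, and the value is (11)·(5/14) − 6 = -29/14.
For Firm B: with q = P(Aggressive), equating Invest's and Hold's payoffs gives 9q − 4 = −5q − 1 ⇒ q = 3/14.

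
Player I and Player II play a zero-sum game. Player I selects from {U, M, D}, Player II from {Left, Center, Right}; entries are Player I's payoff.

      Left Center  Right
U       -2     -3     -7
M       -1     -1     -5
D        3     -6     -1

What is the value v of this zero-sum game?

Row minima: U → -7, M → -5, D → -6; maximin = -5.
Column maxima: Left → 3, Center → -1, Right → -1; minimax = -1.
-5 ≠ -1, so there is no saddle point; optimal play is mixed.
U is strictly dominated by M, so Player I never plays it.
Left is strictly dominated by Right (it gives Player I strictly more in every row), so Player II never plays it.
On the remaining 2×2 (M, D vs Center, Right):
Let Player I play M with probability p. Expected payoff against Center: (-1)p + (-6)(1−p) = 5p − 6; against Right: (-5)p + (-1)(1−p) = −4p − 1.
Setting these equal: 5p − 6 = −4p − 1 ⇒ 9p = 5 ⇒ p = 5/9, and the value is (5)·(5/9) − 6 = -29/9.
For Player II: with q = P(Center), equating M's and D's payoffs gives 4q − 5 = −5q − 1 ⇒ q = 4/9.

-29/9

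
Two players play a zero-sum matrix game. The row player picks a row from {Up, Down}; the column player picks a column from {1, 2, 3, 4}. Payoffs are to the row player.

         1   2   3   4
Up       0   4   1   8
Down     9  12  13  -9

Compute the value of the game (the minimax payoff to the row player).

36/13

Row minima: Up → 0, Down → -9; maximin = 0.
Column maxima: 1 → 9, 2 → 12, 3 → 13, 4 → 8; minimax = 8.
0 ≠ 8, so there is no saddle point; optimal play is mixed.
2 is strictly dominated by 1 (it gives the row player strictly more in every row), so the column player never plays it.
3 is strictly dominated by 1 (it gives the row player strictly more in every row), so the column player never plays it.
On the remaining 2×2 (Up, Down vs 1, 4):
Let the row player play Up with probability p. Expected payoff against 1: 0p + 9(1−p) = −9p + 9; against 4: 8p + (-9)(1−p) = 17p − 9.
Setting these equal: −9p + 9 = 17p − 9 ⇒ −26p = -18 ⇒ p = 9/13, and the value is (-9)·(9/13) + 9 = 36/13.
For the column player: with q = P(1), equating Up's and Down's payoffs gives −8q + 8 = 18q − 9 ⇒ q = 17/26.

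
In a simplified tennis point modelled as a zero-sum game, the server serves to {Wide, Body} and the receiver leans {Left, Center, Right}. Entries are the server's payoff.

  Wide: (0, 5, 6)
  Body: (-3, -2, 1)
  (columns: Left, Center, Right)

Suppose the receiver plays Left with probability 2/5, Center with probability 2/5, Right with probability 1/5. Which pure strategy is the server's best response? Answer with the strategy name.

Expected payoff of Wide: (2/5)·0 + (2/5)·5 + (1/5)·6 = 16/5.
Expected payoff of Body: (2/5)·(-3) + (2/5)·(-2) + (1/5)·1 = -9/5.
The largest is 16/5, so the server's best response is Wide.

Wide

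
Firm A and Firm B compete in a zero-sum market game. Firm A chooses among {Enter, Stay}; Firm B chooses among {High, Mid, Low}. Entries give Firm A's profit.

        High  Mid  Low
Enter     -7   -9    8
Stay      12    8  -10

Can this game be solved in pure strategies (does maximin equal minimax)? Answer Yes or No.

Row minima: Enter → -9, Stay → -10; maximin = -9.
Column maxima: High → 12, Mid → 8, Low → 8; minimax = 8.
-9 ≠ 8, so no pure-strategy equilibrium exists.

No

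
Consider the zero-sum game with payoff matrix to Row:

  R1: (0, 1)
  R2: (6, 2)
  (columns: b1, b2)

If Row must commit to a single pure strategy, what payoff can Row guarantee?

Row minima: R1 → 0, R2 → 2.
The best of these is 2.

2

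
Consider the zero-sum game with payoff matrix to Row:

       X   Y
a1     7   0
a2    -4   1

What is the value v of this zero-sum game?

7/12

Row minima: a1 → 0, a2 → -4; maximin = 0.
Column maxima: X → 7, Y → 1; minimax = 1.
0 ≠ 1, so there is no saddle point; optimal play is mixed.
Let Row play a1 with probability p. Expected payoff against X: 7p + (-4)(1−p) = 11p − 4; against Y: 0p + 1(1−p) = −p + 1.
Setting these equal: 11p − 4 = −p + 1 ⇒ 12p = 5 ⇒ p = 5/12, and the value is (11)·(5/12) − 4 = 7/12.
For Column: with q = P(X), equating a1's and a2's payoffs gives 7q = −5q + 1 ⇒ q = 1/12.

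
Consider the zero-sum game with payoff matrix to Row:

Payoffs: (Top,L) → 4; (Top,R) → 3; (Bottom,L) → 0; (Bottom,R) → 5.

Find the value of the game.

10/3

Row minima: Top → 3, Bottom → 0; maximin = 3.
Column maxima: L → 4, R → 5; minimax = 4.
3 ≠ 4, so there is no saddle point; optimal play is mixed.
Let Row play Top with probability p. Expected payoff against L: 4p + 0(1−p) = 4p; against R: 3p + 5(1−p) = −2p + 5.
Setting these equal: 4p = −2p + 5 ⇒ 6p = 5 ⇒ p = 5/6, and the value is (4)·(5/6) = 10/3.
For Column: with q = P(L), equating Top's and Bottom's payoffs gives q + 3 = −5q + 5 ⇒ q = 1/3.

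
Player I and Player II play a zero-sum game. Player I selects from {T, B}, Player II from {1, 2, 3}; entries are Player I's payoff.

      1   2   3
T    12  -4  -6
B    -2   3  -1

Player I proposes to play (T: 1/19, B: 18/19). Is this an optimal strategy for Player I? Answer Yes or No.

Against 1 this mix gives (1/19)·12 + (18/19)·(-2) = -24/19.
Against 2 this mix gives (1/19)·(-4) + (18/19)·3 = 50/19.
Against 3 this mix gives (1/19)·(-6) + (18/19)·(-1) = -24/19.
All of Player II's active replies (1, 3) yield -24/19, and no column does worse for Player I. The mix makes Player II indifferent and guarantees -24/19, so it is optimal.

Yes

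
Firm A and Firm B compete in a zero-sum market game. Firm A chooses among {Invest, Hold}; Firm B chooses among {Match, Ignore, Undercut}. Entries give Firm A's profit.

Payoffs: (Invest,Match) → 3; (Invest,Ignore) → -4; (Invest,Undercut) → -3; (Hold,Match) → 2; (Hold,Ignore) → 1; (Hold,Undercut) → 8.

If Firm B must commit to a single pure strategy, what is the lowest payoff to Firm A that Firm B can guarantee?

Column maxima: Match → 3, Ignore → 1, Undercut → 8.
The smallest of these is 1.

1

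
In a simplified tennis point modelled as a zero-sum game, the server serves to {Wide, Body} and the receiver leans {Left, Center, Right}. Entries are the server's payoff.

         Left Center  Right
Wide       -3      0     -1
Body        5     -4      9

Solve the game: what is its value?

-1

Row minima: Wide → -3, Body → -4; maximin = -3.
Column maxima: Left → 5, Center → 0, Right → 9; minimax = 0.
-3 ≠ 0, so there is no saddle point; optimal play is mixed.
Right is strictly dominated by Left (it gives the server strictly more in every row), so the receiver never plays it.
On the remaining 2×2 (Wide, Body vs Left, Center):
Let the server play Wide with probability p. Expected payoff against Left: (-3)p + 5(1−p) = −8p + 5; against Center: 0p + (-4)(1−p) = 4p − 4.
Setting these equal: −8p + 5 = 4p − 4 ⇒ −12p = -9 ⇒ p = 3/4, and the value is (-8)·(3/4) + 5 = -1.
For the receiver: with q = P(Left), equating Wide's and Body's payoffs gives −3q = 9q − 4 ⇒ q = 1/3.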